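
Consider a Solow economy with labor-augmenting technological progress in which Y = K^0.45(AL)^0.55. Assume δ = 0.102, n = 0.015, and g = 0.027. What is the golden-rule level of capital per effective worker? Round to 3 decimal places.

Break-even investment rate: n + g + δ = 0.015 + 0.027 + 0.102 = 0.144.
Setting f'(k) = n+g+δ gives 0.45·k^(0.45−1) = 0.144, hence k_gold = (0.45/0.144)^(1/0.55) ≈ 7.9383.

k_gold ≈ 7.938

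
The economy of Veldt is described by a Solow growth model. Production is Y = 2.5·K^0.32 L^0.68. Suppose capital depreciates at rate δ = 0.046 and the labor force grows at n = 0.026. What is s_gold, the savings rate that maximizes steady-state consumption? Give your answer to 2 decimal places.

s_gold = 0.32

Break-even investment rate: n + δ = 0.026 + 0.046 = 0.072.
At the golden rule MPK = n+δ, and in any Cobb-Douglas steady state s = (n+δ)·k/y = MPK·k/y = capital's share 0.32.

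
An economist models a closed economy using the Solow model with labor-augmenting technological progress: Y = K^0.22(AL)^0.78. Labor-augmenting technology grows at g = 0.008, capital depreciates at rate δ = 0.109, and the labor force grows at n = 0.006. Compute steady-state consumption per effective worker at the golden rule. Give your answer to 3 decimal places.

c_gold ≈ 0.919

Capital per effective worker breaks even when investment replaces (n + g + δ)·k; here n + g + δ = 0.123.
At the golden rule the marginal product of capital equals n+g+δ: 0.22·k^(0.22−1) = 0.123. Solving, k_gold = (0.22/0.123)^(1/0.78) ≈ 2.1074.
y_gold = 2.1074^0.22 ≈ 1.1782.
c_gold = y_gold − (n+g+δ)·k_gold = 1.1782 − 0.123·2.1074 ≈ 0.9190.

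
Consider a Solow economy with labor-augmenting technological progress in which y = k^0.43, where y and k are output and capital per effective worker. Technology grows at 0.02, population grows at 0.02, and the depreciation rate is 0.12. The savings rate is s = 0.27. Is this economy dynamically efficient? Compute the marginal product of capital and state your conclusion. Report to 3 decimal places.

The effective depreciation rate is n + g + δ = 0.02 + 0.02 + 0.12 = 0.16.
Steady-state k*: s·k^0.43 = 0.16·k gives k* = (0.27/0.16)^(1/0.57) ≈ 2.5042.
MPK = 0.43·2.5042^(-0.57) ≈ 0.2548.
MPK > n+g+δ = 0.16, so the economy is dynamically efficient (under-saving).

dynamically efficient; MPK ≈ 0.255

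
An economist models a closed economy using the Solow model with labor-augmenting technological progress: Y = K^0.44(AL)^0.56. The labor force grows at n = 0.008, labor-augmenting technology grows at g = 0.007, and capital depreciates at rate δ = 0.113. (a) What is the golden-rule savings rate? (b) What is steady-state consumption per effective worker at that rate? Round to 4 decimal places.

n + g + δ = 0.008 + 0.007 + 0.113 = 0.128.
For Cobb-Douglas, s_gold equals capital's share: s_gold = 0.44.
Setting f'(k) = n+g+δ gives 0.44·k^(0.44−1) = 0.128, hence k_gold = (0.44/0.128)^(1/0.56) ≈ 9.0694.
y_gold = 9.0694^0.44 ≈ 2.6384; c_gold = (1−0.44)·y_gold ≈ 1.4775.

(a) s_gold = 0.4400; (b) c_gold ≈ 1.4775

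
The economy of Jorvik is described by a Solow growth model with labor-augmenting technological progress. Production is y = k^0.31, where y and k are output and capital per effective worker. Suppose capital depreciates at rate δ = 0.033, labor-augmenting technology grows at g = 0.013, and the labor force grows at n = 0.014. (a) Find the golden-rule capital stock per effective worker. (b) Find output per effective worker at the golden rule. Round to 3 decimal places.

The effective depreciation rate is n + g + δ = 0.014 + 0.013 + 0.033 = 0.06.
Setting f'(k) = n+g+δ gives 0.31·k^(0.31−1) = 0.06, hence k_gold = (0.31/0.06)^(1/0.69) ≈ 10.8053.
y_gold = 10.8053^0.31 ≈ 2.0914.

(a) k_gold ≈ 10.805; (b) y_gold ≈ 2.091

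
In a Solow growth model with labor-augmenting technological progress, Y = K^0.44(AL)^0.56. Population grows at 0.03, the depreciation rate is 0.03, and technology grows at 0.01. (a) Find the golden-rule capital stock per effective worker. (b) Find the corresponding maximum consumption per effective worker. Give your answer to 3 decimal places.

(a) k_gold ≈ 26.646; (b) c_gold ≈ 2.374

n + g + δ = 0.03 + 0.01 + 0.03 = 0.07.
At the golden rule the marginal product of capital equals n+g+δ: 0.44·k^(0.44−1) = 0.07. Solving, k_gold = (0.44/0.07)^(1/0.56) ≈ 26.6461.
y_gold = 26.6461^0.44 ≈ 4.2391; c_gold = y_gold − 0.07·k_gold ≈ 2.3739.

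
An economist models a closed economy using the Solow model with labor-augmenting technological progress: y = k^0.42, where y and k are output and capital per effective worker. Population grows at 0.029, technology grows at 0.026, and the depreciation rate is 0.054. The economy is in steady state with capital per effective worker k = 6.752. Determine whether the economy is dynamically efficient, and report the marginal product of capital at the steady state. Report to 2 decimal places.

Break-even investment rate: n + g + δ = 0.029 + 0.026 + 0.054 = 0.109.
MPK = 0.42·k^(0.42−1) = 0.42·6.752^(-0.58) ≈ 0.1387.
MPK > 0.109, so the economy is dynamically efficient (under-saving).

dynamically efficient; MPK ≈ 0.14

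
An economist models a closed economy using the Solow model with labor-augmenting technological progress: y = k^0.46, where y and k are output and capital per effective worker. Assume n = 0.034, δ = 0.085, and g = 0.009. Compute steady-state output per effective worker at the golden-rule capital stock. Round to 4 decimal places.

y_gold ≈ 2.9733

Capital per effective worker breaks even when investment replaces (n + g + δ)·k; here n + g + δ = 0.128.
Golden rule sets MPK = n+g+δ: 0.46·k^(0.46−1) = 0.128, so k_gold = (0.46/0.128)^(1/0.54) ≈ 10.6854.
Output: y_gold = k_gold^0.46 = 10.6854^0.46 ≈ 2.9733.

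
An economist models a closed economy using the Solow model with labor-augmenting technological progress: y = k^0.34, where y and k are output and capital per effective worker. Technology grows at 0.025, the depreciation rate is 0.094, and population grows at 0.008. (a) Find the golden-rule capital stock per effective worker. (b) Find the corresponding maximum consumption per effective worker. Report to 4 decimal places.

n + g + δ = 0.008 + 0.025 + 0.094 = 0.127.
Golden rule sets MPK = n+g+δ: 0.34·k^(0.34−1) = 0.127, so k_gold = (0.34/0.127)^(1/0.66) ≈ 4.4462.
y_gold = 4.4462^0.34 ≈ 1.6608; c_gold = y_gold − 0.127·k_gold ≈ 1.0961.

(a) k_gold ≈ 4.4462; (b) c_gold ≈ 1.0961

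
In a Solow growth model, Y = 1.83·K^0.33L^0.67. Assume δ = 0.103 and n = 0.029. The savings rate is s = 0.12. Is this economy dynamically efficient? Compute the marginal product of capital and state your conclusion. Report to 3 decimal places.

dynamically efficient; MPK ≈ 0.363

Break-even investment rate: n + δ = 0.029 + 0.103 = 0.132.
Steady-state k*: s·A·k^0.33 = 0.132·k gives k* = (0.12·1.83/0.132)^(1/0.67) ≈ 2.1377.
MPK = 0.33·1.83·2.1377^(-0.67) ≈ 0.3630.
MPK > n+δ = 0.132, so the economy is dynamically efficient (under-saving).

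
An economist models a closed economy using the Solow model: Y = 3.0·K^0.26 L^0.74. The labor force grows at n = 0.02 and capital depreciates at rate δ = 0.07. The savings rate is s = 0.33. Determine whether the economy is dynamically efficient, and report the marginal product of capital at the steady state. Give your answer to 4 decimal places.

Capital per worker breaks even when investment replaces (n + δ)·k; here n + δ = 0.09.
Steady-state k*: s·A·k^0.26 = 0.09·k gives k* = (0.33·3.0/0.09)^(1/0.74) ≈ 25.5439.
MPK = 0.26·3.0·25.5439^(-0.74) ≈ 0.0709.
MPK < n+δ = 0.09, so the economy is dynamically inefficient (over-saving).

dynamically inefficient; MPK ≈ 0.0709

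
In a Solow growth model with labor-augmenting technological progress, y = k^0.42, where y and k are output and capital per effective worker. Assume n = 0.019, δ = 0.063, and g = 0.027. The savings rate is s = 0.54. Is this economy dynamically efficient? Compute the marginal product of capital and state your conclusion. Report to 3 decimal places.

Break-even investment rate: n + g + δ = 0.019 + 0.027 + 0.063 = 0.109.
Steady-state k*: s·k^0.42 = 0.109·k gives k* = (0.54/0.109)^(1/0.58) ≈ 15.7841.
MPK = 0.42·15.7841^(-0.58) ≈ 0.0848.
MPK < n+g+δ = 0.109, so the economy is dynamically inefficient (over-saving).

dynamically inefficient; MPK ≈ 0.085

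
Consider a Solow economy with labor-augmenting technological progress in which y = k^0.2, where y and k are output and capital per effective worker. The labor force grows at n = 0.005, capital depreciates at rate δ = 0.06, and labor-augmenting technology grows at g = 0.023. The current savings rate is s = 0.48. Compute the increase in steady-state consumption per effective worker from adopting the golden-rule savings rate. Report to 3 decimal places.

Δc ≈ 0.188

The effective depreciation rate is n + g + δ = 0.005 + 0.023 + 0.06 = 0.088.
Current steady state (s = 0.48): k* = (0.48/0.088)^(1/0.8) ≈ 8.3358, y* = 8.3358^0.2 ≈ 1.5282, c* = (1−0.48)·1.5282 ≈ 0.7947.
At the golden rule the marginal product of capital equals n+g+δ: 0.2·k^(0.2−1) = 0.088. Solving, k_gold = (0.2/0.088)^(1/0.8) ≈ 2.7905.
y_gold = 2.7905^0.2 ≈ 1.2278, c_gold = y_gold − 0.088·k_gold ≈ 0.9823.
Gain: Δc = 0.9823 − 0.7947 ≈ 0.1876.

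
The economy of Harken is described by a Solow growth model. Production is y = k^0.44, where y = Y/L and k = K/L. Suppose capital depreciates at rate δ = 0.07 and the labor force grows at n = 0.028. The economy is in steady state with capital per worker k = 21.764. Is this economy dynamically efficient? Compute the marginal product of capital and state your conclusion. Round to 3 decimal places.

dynamically inefficient; MPK ≈ 0.078

n + δ = 0.028 + 0.07 = 0.098.
MPK = 0.44·k^(0.44−1) = 0.44·21.764^(-0.56) ≈ 0.0784.
MPK < 0.098, so the economy is dynamically inefficient (over-saving).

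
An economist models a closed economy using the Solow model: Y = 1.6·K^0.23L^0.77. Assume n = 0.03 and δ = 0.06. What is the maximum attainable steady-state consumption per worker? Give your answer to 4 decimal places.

Break-even investment rate: n + δ = 0.03 + 0.06 = 0.09.
Maximizing c = f(k) − (n+δ)·k gives f'(k) = n+δ, i.e. 0.23·1.6·k^(0.23−1) = 0.09, so k_gold = (0.23·1.6/0.09)^(1/0.77) ≈ 6.2272.
y_gold = 1.6·6.2272^0.23 ≈ 2.4367.
c_gold = y_gold − (n+δ)·k_gold = 2.4367 − 0.09·6.2272 ≈ 1.8763.

c_gold ≈ 1.8763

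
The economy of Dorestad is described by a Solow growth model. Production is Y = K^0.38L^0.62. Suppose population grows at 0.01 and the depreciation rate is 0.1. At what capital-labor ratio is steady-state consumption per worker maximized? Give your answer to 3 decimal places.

Break-even investment rate: n + δ = 0.01 + 0.1 = 0.11.
At the golden rule the marginal product of capital equals n+δ: 0.38·k^(0.38−1) = 0.11. Solving, k_gold = (0.38/0.11)^(1/0.62) ≈ 7.3854.

k_gold ≈ 7.385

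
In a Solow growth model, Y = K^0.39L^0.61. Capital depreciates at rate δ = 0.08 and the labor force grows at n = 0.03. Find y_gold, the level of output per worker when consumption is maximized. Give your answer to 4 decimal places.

Capital per worker breaks even when investment replaces (n + δ)·k; here n + δ = 0.11.
At the golden rule the marginal product of capital equals n+δ: 0.39·k^(0.39−1) = 0.11. Solving, k_gold = (0.39/0.11)^(1/0.61) ≈ 7.9635.
Output: y_gold = k_gold^0.39 = 7.9635^0.39 ≈ 2.2461.

y_gold ≈ 2.2461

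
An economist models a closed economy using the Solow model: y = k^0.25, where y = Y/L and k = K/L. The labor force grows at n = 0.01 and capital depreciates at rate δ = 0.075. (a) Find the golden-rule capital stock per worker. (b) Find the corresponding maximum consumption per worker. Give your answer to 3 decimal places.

Break-even investment rate: n + δ = 0.01 + 0.075 = 0.085.
Golden rule sets MPK = n+δ: 0.25·k^(0.25−1) = 0.085, so k_gold = (0.25/0.085)^(1/0.75) ≈ 4.2140.
y_gold = 4.2140^0.25 ≈ 1.4328; c_gold = y_gold − 0.085·k_gold ≈ 1.0746.

(a) k_gold ≈ 4.214; (b) c_gold ≈ 1.075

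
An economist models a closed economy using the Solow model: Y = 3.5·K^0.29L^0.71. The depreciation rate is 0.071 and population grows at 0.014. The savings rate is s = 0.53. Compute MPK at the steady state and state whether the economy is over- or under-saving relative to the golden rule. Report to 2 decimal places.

over-saving; MPK ≈ 0.05

n + δ = 0.014 + 0.071 = 0.085.
Steady-state k*: s·A·k^0.29 = 0.085·k gives k* = (0.53·3.5/0.085)^(1/0.71) ≈ 76.8794.
MPK = 0.29·3.5·76.8794^(-0.71) ≈ 0.0465.
MPK < n+δ = 0.085, so the economy is dynamically inefficient (over-saving).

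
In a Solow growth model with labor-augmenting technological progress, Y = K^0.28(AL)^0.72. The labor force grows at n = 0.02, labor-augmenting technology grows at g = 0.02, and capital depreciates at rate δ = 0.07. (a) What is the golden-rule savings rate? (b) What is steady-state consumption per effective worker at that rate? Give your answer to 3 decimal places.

(a) s_gold = 0.280; (b) c_gold ≈ 1.035

Break-even investment rate: n + g + δ = 0.02 + 0.02 + 0.07 = 0.11.
For Cobb-Douglas, s_gold equals capital's share: s_gold = 0.28.
At the golden rule the marginal product of capital equals n+g+δ: 0.28·k^(0.28−1) = 0.11. Solving, k_gold = (0.28/0.11)^(1/0.72) ≈ 3.6607.
y_gold = 3.6607^0.28 ≈ 1.4381; c_gold = (1−0.28)·y_gold ≈ 1.0355.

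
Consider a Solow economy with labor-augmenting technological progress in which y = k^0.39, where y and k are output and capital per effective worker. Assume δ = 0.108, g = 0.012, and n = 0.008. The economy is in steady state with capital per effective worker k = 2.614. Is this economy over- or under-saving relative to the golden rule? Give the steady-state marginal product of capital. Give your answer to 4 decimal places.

under-saving; MPK ≈ 0.2170

Capital per effective worker breaks even when investment replaces (n + g + δ)·k; here n + g + δ = 0.128.
MPK = 0.39·k^(0.39−1) = 0.39·2.614^(-0.61) ≈ 0.2170.
MPK > 0.128, so the economy is dynamically efficient (under-saving).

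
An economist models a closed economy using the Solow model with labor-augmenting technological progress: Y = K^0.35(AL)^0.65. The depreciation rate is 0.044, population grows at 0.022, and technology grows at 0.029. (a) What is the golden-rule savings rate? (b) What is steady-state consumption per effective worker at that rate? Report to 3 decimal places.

(a) s_gold = 0.350; (b) c_gold ≈ 1.312

Capital per effective worker breaks even when investment replaces (n + g + δ)·k; here n + g + δ = 0.095.
For Cobb-Douglas, s_gold equals capital's share: s_gold = 0.35.
At the golden rule the marginal product of capital equals n+g+δ: 0.35·k^(0.35−1) = 0.095. Solving, k_gold = (0.35/0.095)^(1/0.65) ≈ 7.4353.
y_gold = 7.4353^0.35 ≈ 2.0182; c_gold = (1−0.35)·y_gold ≈ 1.3118.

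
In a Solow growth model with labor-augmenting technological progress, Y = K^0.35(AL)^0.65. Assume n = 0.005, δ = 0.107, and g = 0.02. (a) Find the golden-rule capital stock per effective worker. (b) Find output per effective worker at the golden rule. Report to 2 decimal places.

n + g + δ = 0.005 + 0.02 + 0.107 = 0.132.
Setting f'(k) = n+g+δ gives 0.35·k^(0.35−1) = 0.132, hence k_gold = (0.35/0.132)^(1/0.65) ≈ 4.4826.
y_gold = 4.4826^0.35 ≈ 1.6906.

(a) k_gold ≈ 4.48; (b) y_gold ≈ 1.69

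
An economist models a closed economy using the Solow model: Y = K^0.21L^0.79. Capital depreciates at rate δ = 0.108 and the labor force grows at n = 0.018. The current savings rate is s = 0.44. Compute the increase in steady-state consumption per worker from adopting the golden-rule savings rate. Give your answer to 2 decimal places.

The effective depreciation rate is n + δ = 0.018 + 0.108 = 0.126.
Current steady state (s = 0.44): k* = (0.44/0.126)^(1/0.79) ≈ 4.8691, y* = 4.8691^0.21 ≈ 1.3943, c* = (1−0.44)·1.3943 ≈ 0.7808.
Maximizing c = f(k) − (n+δ)·k gives f'(k) = n+δ, i.e. 0.21·k^(0.21−1) = 0.126, so k_gold = (0.21/0.126)^(1/0.79) ≈ 1.9091.
y_gold = 1.9091^0.21 ≈ 1.1454, c_gold = y_gold − 0.126·k_gold ≈ 0.9049.
Gain: Δc = 0.9049 − 0.7808 ≈ 0.1241.

Δc ≈ 0.12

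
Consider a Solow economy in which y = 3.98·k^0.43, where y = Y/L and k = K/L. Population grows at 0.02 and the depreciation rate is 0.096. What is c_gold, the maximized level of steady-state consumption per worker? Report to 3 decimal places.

The effective depreciation rate is n + δ = 0.02 + 0.096 = 0.116.
Golden rule sets MPK = n+δ: 0.43·3.98·k^(0.43−1) = 0.116, so k_gold = (0.43·3.98/0.116)^(1/0.57) ≈ 112.3804.
y_gold = 3.98·112.3804^0.43 ≈ 30.3166.
c_gold = y_gold − (n+δ)·k_gold = 30.3166 − 0.116·112.3804 ≈ 17.2804.

c_gold ≈ 17.280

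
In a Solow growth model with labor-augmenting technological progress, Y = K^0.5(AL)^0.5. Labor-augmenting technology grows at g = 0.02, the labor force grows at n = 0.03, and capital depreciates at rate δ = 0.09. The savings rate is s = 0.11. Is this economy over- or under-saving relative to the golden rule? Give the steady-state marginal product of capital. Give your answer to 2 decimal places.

Capital per effective worker breaks even when investment replaces (n + g + δ)·k; here n + g + δ = 0.14.
Steady-state k*: s·k^0.5 = 0.14·k gives k* = (0.11/0.14)^(1/0.5) ≈ 0.6173.
MPK = 0.5·0.6173^(-0.5) ≈ 0.6364.
MPK > n+g+δ = 0.14, so the economy is dynamically efficient (under-saving).

under-saving; MPK ≈ 0.64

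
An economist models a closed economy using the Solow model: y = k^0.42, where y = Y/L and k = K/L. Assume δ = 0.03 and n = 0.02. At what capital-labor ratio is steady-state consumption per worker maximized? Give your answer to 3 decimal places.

k_gold ≈ 39.227

Break-even investment rate: n + δ = 0.02 + 0.03 = 0.05.
Golden rule sets MPK = n+δ: 0.42·k^(0.42−1) = 0.05, so k_gold = (0.42/0.05)^(1/0.58) ≈ 39.2270.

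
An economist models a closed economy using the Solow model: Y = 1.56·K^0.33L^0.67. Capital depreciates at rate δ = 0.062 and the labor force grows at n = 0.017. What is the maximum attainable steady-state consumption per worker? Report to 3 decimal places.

The effective depreciation rate is n + δ = 0.017 + 0.062 = 0.079.
Setting f'(k) = n+δ gives 0.33·1.56·k^(0.33−1) = 0.079, hence k_gold = (0.33·1.56/0.079)^(1/0.67) ≈ 16.4037.
y_gold = 1.56·16.4037^0.33 ≈ 3.9270.
c_gold = y_gold − (n+δ)·k_gold = 3.9270 − 0.079·16.4037 ≈ 2.6311.

c_gold ≈ 2.631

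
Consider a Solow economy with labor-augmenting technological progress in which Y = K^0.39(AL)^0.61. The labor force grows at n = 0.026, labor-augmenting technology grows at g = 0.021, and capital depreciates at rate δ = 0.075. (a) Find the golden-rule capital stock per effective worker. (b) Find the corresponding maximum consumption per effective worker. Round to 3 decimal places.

n + g + δ = 0.026 + 0.021 + 0.075 = 0.122.
Golden rule sets MPK = n+g+δ: 0.39·k^(0.39−1) = 0.122, so k_gold = (0.39/0.122)^(1/0.61) ≈ 6.7202.
y_gold = 6.7202^0.39 ≈ 2.1022; c_gold = y_gold − 0.122·k_gold ≈ 1.2824.

(a) k_gold ≈ 6.720; (b) c_gold ≈ 1.282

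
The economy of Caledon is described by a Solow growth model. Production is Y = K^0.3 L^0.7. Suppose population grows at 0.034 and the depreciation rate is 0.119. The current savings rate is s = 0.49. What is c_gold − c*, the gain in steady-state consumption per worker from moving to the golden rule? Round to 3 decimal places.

Capital per worker breaks even when investment replaces (n + δ)·k; here n + δ = 0.153.
Current steady state (s = 0.49): k* = (0.49/0.153)^(1/0.7) ≈ 5.2741, y* = 5.2741^0.3 ≈ 1.6468, c* = (1−0.49)·1.6468 ≈ 0.8399.
At the golden rule the marginal product of capital equals n+δ: 0.3·k^(0.3−1) = 0.153. Solving, k_gold = (0.3/0.153)^(1/0.7) ≈ 2.6167.
y_gold = 2.6167^0.3 ≈ 1.3345, c_gold = y_gold − 0.153·k_gold ≈ 0.9342.
Gain: Δc = 0.9342 − 0.8399 ≈ 0.0943.

Δc ≈ 0.094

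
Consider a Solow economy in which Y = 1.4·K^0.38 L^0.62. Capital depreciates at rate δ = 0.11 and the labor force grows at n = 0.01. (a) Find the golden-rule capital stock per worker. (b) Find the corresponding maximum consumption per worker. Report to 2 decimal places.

Capital per worker breaks even when investment replaces (n + δ)·k; here n + δ = 0.12.
Setting f'(k) = n+δ gives 0.38·1.4·k^(0.38−1) = 0.12, hence k_gold = (0.38·1.4/0.12)^(1/0.62) ≈ 11.0437.
y_gold = 1.4·11.0437^0.38 ≈ 3.4875; c_gold = y_gold − 0.12·k_gold ≈ 2.1622.

(a) k_gold ≈ 11.04; (b) c_gold ≈ 2.16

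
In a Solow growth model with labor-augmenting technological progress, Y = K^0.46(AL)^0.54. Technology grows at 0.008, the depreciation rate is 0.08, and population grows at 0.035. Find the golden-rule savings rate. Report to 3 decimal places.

Break-even investment rate: n + g + δ = 0.035 + 0.008 + 0.08 = 0.123.
At the golden rule MPK = n+g+δ, and in any Cobb-Douglas steady state s = (n+g+δ)·k/y = MPK·k/y = capital's share 0.46.

s_gold = 0.460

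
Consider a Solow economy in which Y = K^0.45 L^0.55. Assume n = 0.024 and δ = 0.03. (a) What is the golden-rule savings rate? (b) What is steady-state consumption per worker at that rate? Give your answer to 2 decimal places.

(a) s_gold = 0.45; (b) c_gold ≈ 3.12

Break-even investment rate: n + δ = 0.024 + 0.03 = 0.054.
For Cobb-Douglas, s_gold equals capital's share: s_gold = 0.45.
Setting f'(k) = n+δ gives 0.45·k^(0.45−1) = 0.054, hence k_gold = (0.45/0.054)^(1/0.55) ≈ 47.2298.
y_gold = 47.2298^0.45 ≈ 5.6676; c_gold = (1−0.45)·y_gold ≈ 3.1172.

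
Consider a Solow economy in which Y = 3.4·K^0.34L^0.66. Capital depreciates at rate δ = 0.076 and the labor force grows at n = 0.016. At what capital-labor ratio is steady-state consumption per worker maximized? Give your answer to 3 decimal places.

k_gold ≈ 46.282

Break-even investment rate: n + δ = 0.016 + 0.076 = 0.092.
Setting f'(k) = n+δ gives 0.34·3.4·k^(0.34−1) = 0.092, hence k_gold = (0.34·3.4/0.092)^(1/0.66) ≈ 46.2817.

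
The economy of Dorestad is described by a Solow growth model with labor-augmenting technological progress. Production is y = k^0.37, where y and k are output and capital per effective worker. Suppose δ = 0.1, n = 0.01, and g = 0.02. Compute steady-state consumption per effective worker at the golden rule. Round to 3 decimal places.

Break-even investment rate: n + g + δ = 0.01 + 0.02 + 0.1 = 0.13.
Golden rule sets MPK = n+g+δ: 0.37·k^(0.37−1) = 0.13, so k_gold = (0.37/0.13)^(1/0.63) ≈ 5.2607.
y_gold = 5.2607^0.37 ≈ 1.8484.
c_gold = y_gold − (n+g+δ)·k_gold = 1.8484 − 0.13·5.2607 ≈ 1.1645.

c_gold ≈ 1.164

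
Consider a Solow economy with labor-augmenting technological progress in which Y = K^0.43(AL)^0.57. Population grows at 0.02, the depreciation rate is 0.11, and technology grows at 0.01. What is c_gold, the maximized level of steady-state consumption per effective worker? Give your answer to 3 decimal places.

Break-even investment rate: n + g + δ = 0.02 + 0.01 + 0.11 = 0.14.
Setting f'(k) = n+g+δ gives 0.43·k^(0.43−1) = 0.14, hence k_gold = (0.43/0.14)^(1/0.57) ≈ 7.1612.
y_gold = 7.1612^0.43 ≈ 2.3315.
c_gold = y_gold − (n+g+δ)·k_gold = 2.3315 − 0.14·7.1612 ≈ 1.3290.

c_gold ≈ 1.329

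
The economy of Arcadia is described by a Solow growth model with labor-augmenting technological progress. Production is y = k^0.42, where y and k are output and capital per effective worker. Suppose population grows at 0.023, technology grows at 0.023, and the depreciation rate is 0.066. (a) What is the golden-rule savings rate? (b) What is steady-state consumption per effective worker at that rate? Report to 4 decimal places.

(a) s_gold = 0.4200; (b) c_gold ≈ 1.5104

n + g + δ = 0.023 + 0.023 + 0.066 = 0.112.
For Cobb-Douglas, s_gold equals capital's share: s_gold = 0.42.
Maximizing c = f(k) − (n+g+δ)·k gives f'(k) = n+g+δ, i.e. 0.42·k^(0.42−1) = 0.112, so k_gold = (0.42/0.112)^(1/0.58) ≈ 9.7658.
y_gold = 9.7658^0.42 ≈ 2.6042; c_gold = (1−0.42)·y_gold ≈ 1.5104.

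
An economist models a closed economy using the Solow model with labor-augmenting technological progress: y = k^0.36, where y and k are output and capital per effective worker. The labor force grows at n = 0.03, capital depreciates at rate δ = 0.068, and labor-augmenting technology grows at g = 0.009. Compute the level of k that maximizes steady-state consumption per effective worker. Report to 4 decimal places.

k_gold ≈ 6.6575

Capital per effective worker breaks even when investment replaces (n + g + δ)·k; here n + g + δ = 0.107.
Golden rule sets MPK = n+g+δ: 0.36·k^(0.36−1) = 0.107, so k_gold = (0.36/0.107)^(1/0.64) ≈ 6.6575.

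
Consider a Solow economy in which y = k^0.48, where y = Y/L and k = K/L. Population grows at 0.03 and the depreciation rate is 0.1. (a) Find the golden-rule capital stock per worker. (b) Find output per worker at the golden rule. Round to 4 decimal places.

(a) k_gold ≈ 12.3298; (b) y_gold ≈ 3.3393

Capital per worker breaks even when investment replaces (n + δ)·k; here n + δ = 0.13.
Maximizing c = f(k) − (n+δ)·k gives f'(k) = n+δ, i.e. 0.48·k^(0.48−1) = 0.13, so k_gold = (0.48/0.13)^(1/0.52) ≈ 12.3298.
y_gold = 12.3298^0.48 ≈ 3.3393.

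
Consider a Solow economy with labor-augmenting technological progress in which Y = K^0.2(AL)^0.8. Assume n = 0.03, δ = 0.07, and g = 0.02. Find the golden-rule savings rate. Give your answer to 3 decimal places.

s_gold = 0.200

Capital per effective worker breaks even when investment replaces (n + g + δ)·k; here n + g + δ = 0.12.
At the golden rule MPK = n+g+δ, and in any Cobb-Douglas steady state s = (n+g+δ)·k/y = MPK·k/y = capital's share 0.2.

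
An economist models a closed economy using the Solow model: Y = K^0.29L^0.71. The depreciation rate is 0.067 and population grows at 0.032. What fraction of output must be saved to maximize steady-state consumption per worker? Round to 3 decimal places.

n + δ = 0.032 + 0.067 = 0.099.
At the golden rule MPK = n+δ, and in any Cobb-Douglas steady state s = (n+δ)·k/y = MPK·k/y = capital's share 0.29.

s_gold = 0.290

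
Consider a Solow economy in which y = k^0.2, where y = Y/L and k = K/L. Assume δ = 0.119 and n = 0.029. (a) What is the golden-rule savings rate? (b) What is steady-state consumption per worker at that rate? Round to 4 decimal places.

(a) s_gold = 0.2000; (b) c_gold ≈ 0.8625

The effective depreciation rate is n + δ = 0.029 + 0.119 = 0.148.
For Cobb-Douglas, s_gold equals capital's share: s_gold = 0.2.
Setting f'(k) = n+δ gives 0.2·k^(0.2−1) = 0.148, hence k_gold = (0.2/0.148)^(1/0.8) ≈ 1.4570.
y_gold = 1.4570^0.2 ≈ 1.0782; c_gold = (1−0.2)·y_gold ≈ 0.8625.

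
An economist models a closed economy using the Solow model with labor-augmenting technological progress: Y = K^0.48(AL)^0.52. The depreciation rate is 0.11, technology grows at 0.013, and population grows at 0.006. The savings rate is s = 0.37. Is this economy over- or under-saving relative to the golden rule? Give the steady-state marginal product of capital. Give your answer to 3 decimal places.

under-saving; MPK ≈ 0.167

Capital per effective worker breaks even when investment replaces (n + g + δ)·k; here n + g + δ = 0.129.
Steady-state k*: s·k^0.48 = 0.129·k gives k* = (0.37/0.129)^(1/0.52) ≈ 7.5862.
MPK = 0.48·7.5862^(-0.52) ≈ 0.1674.
MPK > n+g+δ = 0.129, so the economy is dynamically efficient (under-saving).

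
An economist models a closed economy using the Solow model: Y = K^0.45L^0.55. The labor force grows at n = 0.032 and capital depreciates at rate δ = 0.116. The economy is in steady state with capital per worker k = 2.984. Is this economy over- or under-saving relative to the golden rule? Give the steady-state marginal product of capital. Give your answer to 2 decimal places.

under-saving; MPK ≈ 0.25

The effective depreciation rate is n + δ = 0.032 + 0.116 = 0.148.
MPK = 0.45·k^(0.45−1) = 0.45·2.984^(-0.55) ≈ 0.2466.
MPK > 0.148, so the economy is dynamically efficient (under-saving).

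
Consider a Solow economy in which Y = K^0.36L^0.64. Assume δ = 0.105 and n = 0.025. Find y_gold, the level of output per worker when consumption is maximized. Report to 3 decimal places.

y_gold ≈ 1.773

Break-even investment rate: n + δ = 0.025 + 0.105 = 0.13.
Golden rule sets MPK = n+δ: 0.36·k^(0.36−1) = 0.13, so k_gold = (0.36/0.13)^(1/0.64) ≈ 4.9112.
Output: y_gold = k_gold^0.36 = 4.9112^0.36 ≈ 1.7735.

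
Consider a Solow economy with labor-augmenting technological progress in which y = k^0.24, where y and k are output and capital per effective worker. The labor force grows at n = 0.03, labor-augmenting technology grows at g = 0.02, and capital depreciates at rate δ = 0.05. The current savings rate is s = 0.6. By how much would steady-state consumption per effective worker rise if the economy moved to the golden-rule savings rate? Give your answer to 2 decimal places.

Δc ≈ 0.30

Break-even investment rate: n + g + δ = 0.03 + 0.02 + 0.05 = 0.1.
Current steady state (s = 0.6): k* = (0.6/0.1)^(1/0.76) ≈ 10.5653, y* = 10.5653^0.24 ≈ 1.7609, c* = (1−0.6)·1.7609 ≈ 0.7044.
At the golden rule the marginal product of capital equals n+g+δ: 0.24·k^(0.24−1) = 0.1. Solving, k_gold = (0.24/0.1)^(1/0.76) ≈ 3.1643.
y_gold = 3.1643^0.24 ≈ 1.3185, c_gold = y_gold − 0.1·k_gold ≈ 1.0020.
Gain: Δc = 1.0020 − 0.7044 ≈ 0.2977.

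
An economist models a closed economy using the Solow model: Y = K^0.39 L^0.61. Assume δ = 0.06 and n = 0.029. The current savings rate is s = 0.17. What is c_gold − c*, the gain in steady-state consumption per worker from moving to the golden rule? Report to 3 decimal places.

Δc ≈ 0.313

Capital per worker breaks even when investment replaces (n + δ)·k; here n + δ = 0.089.
Current steady state (s = 0.17): k* = (0.17/0.089)^(1/0.61) ≈ 2.8890, y* = 2.8890^0.39 ≈ 1.5125, c* = (1−0.17)·1.5125 ≈ 1.2554.
At the golden rule the marginal product of capital equals n+δ: 0.39·k^(0.39−1) = 0.089. Solving, k_gold = (0.39/0.089)^(1/0.61) ≈ 11.2700.
y_gold = 11.2700^0.39 ≈ 2.5719, c_gold = y_gold − 0.089·k_gold ≈ 1.5688.
Gain: Δc = 1.5688 − 1.2554 ≈ 0.3135.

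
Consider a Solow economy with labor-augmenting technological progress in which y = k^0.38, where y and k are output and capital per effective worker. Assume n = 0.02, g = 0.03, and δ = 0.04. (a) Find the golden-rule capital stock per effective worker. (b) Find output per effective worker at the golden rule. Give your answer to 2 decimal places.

(a) k_gold ≈ 10.21; (b) y_gold ≈ 2.42

The effective depreciation rate is n + g + δ = 0.02 + 0.03 + 0.04 = 0.09.
Maximizing c = f(k) − (n+g+δ)·k gives f'(k) = n+g+δ, i.e. 0.38·k^(0.38−1) = 0.09, so k_gold = (0.38/0.09)^(1/0.62) ≈ 10.2079.
y_gold = 10.2079^0.38 ≈ 2.4177.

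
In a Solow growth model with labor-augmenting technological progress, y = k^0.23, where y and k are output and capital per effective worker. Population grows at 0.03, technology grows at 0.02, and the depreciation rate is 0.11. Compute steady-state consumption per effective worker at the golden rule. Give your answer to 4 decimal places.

n + g + δ = 0.03 + 0.02 + 0.11 = 0.16.
Maximizing c = f(k) − (n+g+δ)·k gives f'(k) = n+g+δ, i.e. 0.23·k^(0.23−1) = 0.16, so k_gold = (0.23/0.16)^(1/0.77) ≈ 1.6021.
y_gold = 1.6021^0.23 ≈ 1.1145.
c_gold = y_gold − (n+g+δ)·k_gold = 1.1145 − 0.16·1.6021 ≈ 0.8582.

c_gold ≈ 0.8582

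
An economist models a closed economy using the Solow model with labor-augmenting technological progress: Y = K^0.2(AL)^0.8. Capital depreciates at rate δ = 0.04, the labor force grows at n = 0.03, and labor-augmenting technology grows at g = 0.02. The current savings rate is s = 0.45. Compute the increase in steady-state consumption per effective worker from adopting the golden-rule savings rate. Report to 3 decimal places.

Δc ≈ 0.154

Break-even investment rate: n + g + δ = 0.03 + 0.02 + 0.04 = 0.09.
Current steady state (s = 0.45): k* = (0.45/0.09)^(1/0.8) ≈ 7.4767, y* = 7.4767^0.2 ≈ 1.4953, c* = (1−0.45)·1.4953 ≈ 0.8224.
Golden rule sets MPK = n+g+δ: 0.2·k^(0.2−1) = 0.09, so k_gold = (0.2/0.09)^(1/0.8) ≈ 2.7132.
y_gold = 2.7132^0.2 ≈ 1.2209, c_gold = y_gold − 0.09·k_gold ≈ 0.9768.
Gain: Δc = 0.9768 − 0.8224 ≈ 0.1543.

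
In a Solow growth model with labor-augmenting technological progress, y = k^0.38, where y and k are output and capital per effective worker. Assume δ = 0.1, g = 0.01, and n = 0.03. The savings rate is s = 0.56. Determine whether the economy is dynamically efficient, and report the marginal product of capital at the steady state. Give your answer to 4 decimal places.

dynamically inefficient; MPK ≈ 0.0950

Break-even investment rate: n + g + δ = 0.03 + 0.01 + 0.1 = 0.14.
Steady-state k*: s·k^0.38 = 0.14·k gives k* = (0.56/0.14)^(1/0.62) ≈ 9.3554.
MPK = 0.38·9.3554^(-0.62) ≈ 0.0950.
MPK < n+g+δ = 0.14, so the economy is dynamically inefficient (over-saving).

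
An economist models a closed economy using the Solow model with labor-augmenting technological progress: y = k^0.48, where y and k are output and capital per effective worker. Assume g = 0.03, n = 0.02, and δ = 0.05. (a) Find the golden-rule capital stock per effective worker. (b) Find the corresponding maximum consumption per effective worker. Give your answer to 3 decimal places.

n + g + δ = 0.02 + 0.03 + 0.05 = 0.1.
Golden rule sets MPK = n+g+δ: 0.48·k^(0.48−1) = 0.1, so k_gold = (0.48/0.1)^(1/0.52) ≈ 20.4211.
y_gold = 20.4211^0.48 ≈ 4.2544; c_gold = y_gold − 0.1·k_gold ≈ 2.2123.

(a) k_gold ≈ 20.421; (b) c_gold ≈ 2.212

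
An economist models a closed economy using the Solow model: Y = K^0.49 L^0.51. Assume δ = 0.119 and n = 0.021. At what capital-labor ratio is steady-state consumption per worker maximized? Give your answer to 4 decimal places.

Capital per worker breaks even when investment replaces (n + δ)·k; here n + δ = 0.14.
Golden rule sets MPK = n+δ: 0.49·k^(0.49−1) = 0.14, so k_gold = (0.49/0.14)^(1/0.51) ≈ 11.6627.

k_gold ≈ 11.6627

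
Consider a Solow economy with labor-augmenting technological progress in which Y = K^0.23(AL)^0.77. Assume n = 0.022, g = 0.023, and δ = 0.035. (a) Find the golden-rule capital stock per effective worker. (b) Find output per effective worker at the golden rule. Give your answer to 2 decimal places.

Break-even investment rate: n + g + δ = 0.022 + 0.023 + 0.035 = 0.08.
At the golden rule the marginal product of capital equals n+g+δ: 0.23·k^(0.23−1) = 0.08. Solving, k_gold = (0.23/0.08)^(1/0.77) ≈ 3.9412.
y_gold = 3.9412^0.23 ≈ 1.3709.

(a) k_gold ≈ 3.94; (b) y_gold ≈ 1.37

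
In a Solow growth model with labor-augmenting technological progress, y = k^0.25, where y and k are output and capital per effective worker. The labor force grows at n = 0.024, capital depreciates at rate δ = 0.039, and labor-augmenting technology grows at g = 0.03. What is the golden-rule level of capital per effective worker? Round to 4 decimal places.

k_gold ≈ 3.7377

Capital per effective worker breaks even when investment replaces (n + g + δ)·k; here n + g + δ = 0.093.
Setting f'(k) = n+g+δ gives 0.25·k^(0.25−1) = 0.093, hence k_gold = (0.25/0.093)^(1/0.75) ≈ 3.7377.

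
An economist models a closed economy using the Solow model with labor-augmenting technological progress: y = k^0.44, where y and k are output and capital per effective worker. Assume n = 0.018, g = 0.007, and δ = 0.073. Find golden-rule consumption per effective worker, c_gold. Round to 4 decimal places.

Capital per effective worker breaks even when investment replaces (n + g + δ)·k; here n + g + δ = 0.098.
Setting f'(k) = n+g+δ gives 0.44·k^(0.44−1) = 0.098, hence k_gold = (0.44/0.098)^(1/0.56) ≈ 14.6114.
y_gold = 14.6114^0.44 ≈ 3.2543.
c_gold = y_gold − (n+g+δ)·k_gold = 3.2543 − 0.098·14.6114 ≈ 1.8224.

c_gold ≈ 1.8224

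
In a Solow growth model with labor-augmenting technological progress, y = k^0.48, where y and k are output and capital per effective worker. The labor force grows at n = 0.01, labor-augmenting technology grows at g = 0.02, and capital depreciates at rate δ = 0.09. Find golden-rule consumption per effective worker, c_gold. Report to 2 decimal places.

c_gold ≈ 1.87

Break-even investment rate: n + g + δ = 0.01 + 0.02 + 0.09 = 0.12.
Maximizing c = f(k) − (n+g+δ)·k gives f'(k) = n+g+δ, i.e. 0.48·k^(0.48−1) = 0.12, so k_gold = (0.48/0.12)^(1/0.52) ≈ 14.3816.
y_gold = 14.3816^0.48 ≈ 3.5954.
c_gold = y_gold − (n+g+δ)·k_gold = 3.5954 − 0.12·14.3816 ≈ 1.8696.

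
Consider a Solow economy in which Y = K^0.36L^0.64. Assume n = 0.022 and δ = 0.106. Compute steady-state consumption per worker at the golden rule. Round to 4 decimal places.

c_gold ≈ 1.1450

The effective depreciation rate is n + δ = 0.022 + 0.106 = 0.128.
Setting f'(k) = n+δ gives 0.36·k^(0.36−1) = 0.128, hence k_gold = (0.36/0.128)^(1/0.64) ≈ 5.0316.
y_gold = 5.0316^0.36 ≈ 1.7890.
c_gold = y_gold − (n+δ)·k_gold = 1.7890 − 0.128·5.0316 ≈ 1.1450.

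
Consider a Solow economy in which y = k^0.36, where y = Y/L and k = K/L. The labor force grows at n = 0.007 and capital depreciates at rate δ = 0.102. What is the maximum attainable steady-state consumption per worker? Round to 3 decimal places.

c_gold ≈ 1.253

Break-even investment rate: n + δ = 0.007 + 0.102 = 0.109.
Setting f'(k) = n+δ gives 0.36·k^(0.36−1) = 0.109, hence k_gold = (0.36/0.109)^(1/0.64) ≈ 6.4676.
y_gold = 6.4676^0.36 ≈ 1.9582.
c_gold = y_gold − (n+δ)·k_gold = 1.9582 − 0.109·6.4676 ≈ 1.2533.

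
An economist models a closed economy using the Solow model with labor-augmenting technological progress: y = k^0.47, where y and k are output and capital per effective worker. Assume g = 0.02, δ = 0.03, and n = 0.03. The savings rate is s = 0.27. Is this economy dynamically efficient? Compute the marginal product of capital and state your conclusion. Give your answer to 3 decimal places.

n + g + δ = 0.03 + 0.02 + 0.03 = 0.08.
Steady-state k*: s·k^0.47 = 0.08·k gives k* = (0.27/0.08)^(1/0.53) ≈ 9.9253.
MPK = 0.47·9.9253^(-0.53) ≈ 0.1393.
MPK > n+g+δ = 0.08, so the economy is dynamically efficient (under-saving).

dynamically efficient; MPK ≈ 0.139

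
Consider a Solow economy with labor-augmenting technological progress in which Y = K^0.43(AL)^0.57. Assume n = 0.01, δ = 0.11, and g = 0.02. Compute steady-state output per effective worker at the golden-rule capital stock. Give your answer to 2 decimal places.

y_gold ≈ 2.33

Capital per effective worker breaks even when investment replaces (n + g + δ)·k; here n + g + δ = 0.14.
Setting f'(k) = n+g+δ gives 0.43·k^(0.43−1) = 0.14, hence k_gold = (0.43/0.14)^(1/0.57) ≈ 7.1612.
Output: y_gold = k_gold^0.43 = 7.1612^0.43 ≈ 2.3315.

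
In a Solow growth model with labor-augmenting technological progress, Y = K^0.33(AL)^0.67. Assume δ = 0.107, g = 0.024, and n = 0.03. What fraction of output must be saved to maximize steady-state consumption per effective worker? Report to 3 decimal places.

s_gold = 0.330

The effective depreciation rate is n + g + δ = 0.03 + 0.024 + 0.107 = 0.161.
At the golden rule MPK = n+g+δ, and in any Cobb-Douglas steady state s = (n+g+δ)·k/y = MPK·k/y = capital's share 0.33.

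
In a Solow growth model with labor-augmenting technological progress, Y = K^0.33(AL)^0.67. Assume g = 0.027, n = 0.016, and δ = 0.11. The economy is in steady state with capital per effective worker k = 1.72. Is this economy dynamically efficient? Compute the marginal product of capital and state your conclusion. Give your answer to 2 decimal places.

dynamically efficient; MPK ≈ 0.23

n + g + δ = 0.016 + 0.027 + 0.11 = 0.153.
MPK = 0.33·k^(0.33−1) = 0.33·1.72^(-0.67) ≈ 0.2295.
MPK > 0.153, so the economy is dynamically efficient (under-saving).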